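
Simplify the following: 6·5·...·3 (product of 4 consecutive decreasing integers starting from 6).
This is P(6,4) = 6!/(2)! = 360.
Final answer: 360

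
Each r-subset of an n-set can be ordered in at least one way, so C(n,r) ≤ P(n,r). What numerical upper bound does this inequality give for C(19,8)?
3,047,466,240

Solution: P(19,8) = 19·18·17·16·15·14·13·12 = 3,047,466,240, so C(19,8) ≤ 3,047,466,240. (The bound is loose by a factor of 8! = 40,320: C(19,8) = 3,047,466,240/40,320 = 75,582.)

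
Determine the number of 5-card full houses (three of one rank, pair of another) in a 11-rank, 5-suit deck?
11,000

Solution: Triple rank: 11. Triple suits: C(5,3)=10. Pair rank: 10. Pair suits: C(5,2)=10. Total: 11,000.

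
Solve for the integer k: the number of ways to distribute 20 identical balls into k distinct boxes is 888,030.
8

Explanation: Stars and bars: the count is C(20+k−1, k−1), increasing in k. k=6: C(25,5) = 53,130, k=7: C(26,6) = 230,230, k=8: C(27,7) = 888,030 ✓. So k = 8.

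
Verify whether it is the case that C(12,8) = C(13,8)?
False

Working:
LHS = C(12,8) = 495; RHS = C(13,8) = 1,287. 495 ≠ 1,287, so the statement does not hold.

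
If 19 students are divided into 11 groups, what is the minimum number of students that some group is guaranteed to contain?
2

Working:
Pigeonhole: ⌈19/11⌉ = 2.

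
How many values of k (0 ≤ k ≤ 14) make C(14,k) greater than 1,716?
Row 14 is unimodal and symmetric about k=14/2. C(14,4)=1,001 ≤ 1,716; C(14,5)=2,002 > 1,716; by symmetry C(14,k) > 1,716 for k = 5..9. That's 9 - 5 + 1 = 5 values.
Final answer: 5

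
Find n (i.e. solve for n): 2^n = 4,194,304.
22

Explanation: 4,194,304 = 1,024 × 1,024 × 4 = 2^10 × 2^10 × 2^2 = 2^22, so n = 22.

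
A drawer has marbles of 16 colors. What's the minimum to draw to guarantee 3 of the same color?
33

Solution: Worst case: 2 of each = 32. One more: 33.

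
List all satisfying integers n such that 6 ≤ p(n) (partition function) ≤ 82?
5, 6, 7, 8, 9, 10, 11, 12
Tabulating p(n) via p(n) = p(n−1) + p(n−2) − p(n−5) − p(n−7) + …: p(4)=5; p(5)=7; p(6)=11; p(7)=15; p(8)=22; p(9)=30; p(10)=42; p(11)=56; p(12)=77; p(13)=101. So valid n = 5, 6, 7, 8, 9, 10, 11, 12.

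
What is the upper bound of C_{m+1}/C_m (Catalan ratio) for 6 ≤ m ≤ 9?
38/11

Working:
C_{m+1}/C_m = 2(2m+1)/(m+2), which increases with m. Maximum at m = 9: 2·19/11 = 38/11.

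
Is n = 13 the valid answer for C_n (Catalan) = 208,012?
C_13 = C(26,13)/(13+1) = 10,400,600/14 = 742,900, which does not equal 208,012.
Final answer: No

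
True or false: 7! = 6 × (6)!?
False

Working:
7! = 7 × 6! = 5,040, but 6 × 6! = 4,320.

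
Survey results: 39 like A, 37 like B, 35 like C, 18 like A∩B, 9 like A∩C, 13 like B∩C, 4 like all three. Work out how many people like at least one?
75

Solution: |A∪B∪C| = 39+37+35-18-9-13+4 = 75.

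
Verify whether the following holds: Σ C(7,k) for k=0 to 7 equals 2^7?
Binomial theorem: Σ C(7,k) = (1+1)^7 = 2^7 = 128; RHS 2^7 = 128.

Answer: True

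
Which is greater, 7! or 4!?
7!

Working:
7!=5,040, 4!=24. 7! > 4!.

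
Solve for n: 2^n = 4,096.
12

Working:
4,096 = 1,024 × 4 = 2^10 × 2^2 = 2^12, so n = 12.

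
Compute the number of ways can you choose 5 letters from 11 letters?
462
C(11,5) = 11! / (5! × (11-5)!)
         = 11! / (5! × 6!)
         = 462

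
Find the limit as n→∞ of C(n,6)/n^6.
C(n,6) ≈ n^6/6! for large n. Limit = 1/6! = 1/720.
Final answer: 1/720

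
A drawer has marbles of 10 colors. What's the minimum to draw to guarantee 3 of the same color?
21
Worst case: 2 of each = 20. One more: 21.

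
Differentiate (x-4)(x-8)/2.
(2x - 12)/2
d/dx[(x-4)(x-8)] = (x-8) + (x-4) = 2x - 12. Dividing by 2 gives (2x - 12)/2.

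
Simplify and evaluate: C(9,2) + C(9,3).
120

Solution: By Pascal's identity: C(10,3) = 120.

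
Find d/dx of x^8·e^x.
(8x^7 + x^8)e^x

Working:
Product rule: d/dx[x^8]·e^x + x^8·d/dx[e^x] = 8x^{7}e^x + x^8e^x.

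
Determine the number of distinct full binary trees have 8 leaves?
429

Working:
Using the Catalan number formula: C_n = C(2n, n) / (n+1)
C_7 = C(14, 7) / (7+1)
     = 3432 / 8
     = 429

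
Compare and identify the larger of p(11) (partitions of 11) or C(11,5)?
C(11,5)

Pentagonal recurrence p(n) = p(n−1) + p(n−2) − p(n−5) − p(n−7) + …: p(11) = p(10) + p(9) − p(6) − p(4) = 42 + 30 − 11 − 5 = 56; C(11,5) = 462.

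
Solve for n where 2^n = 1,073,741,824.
30

Explanation: 1,073,741,824 = 1,024 × 1,024 × 1,024 = 2^10 × 2^10 × 2^10 = 2^30, so n = 30.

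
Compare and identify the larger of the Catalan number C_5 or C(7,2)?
C_5

Reasoning: C_5 = C(10,5)/(5+1) = 252/6 = 42; C(7,2) = 21.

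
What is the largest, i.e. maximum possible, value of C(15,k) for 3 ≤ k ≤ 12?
6,435

Reasoning: C(15,k) is maximised at the centre of the row: C(15,7) = 6,435.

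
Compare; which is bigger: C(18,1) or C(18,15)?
C(18,15)

Working:
C(18,1)=18, C(18,15)=816.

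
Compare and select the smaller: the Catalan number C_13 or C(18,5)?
C(18,5)

Working:
C_13 = C(26,13)/(13+1) = 10,400,600/14 = 742,900; C(18,5) = 8,568.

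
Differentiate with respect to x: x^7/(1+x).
(7x^6(1+x) - x^7)/(1+x)²

Explanation: Quotient rule: [7x^{6}(1+x) - x^7]/(1+x)².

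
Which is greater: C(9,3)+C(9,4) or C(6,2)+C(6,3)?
C(9,3)+C(9,4)

Solution: First=210, Second=35.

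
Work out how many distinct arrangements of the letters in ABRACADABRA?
Word has 11 letters (A=5, B=2, R=2, C=1, D=1). Arrangements: 11!/Π(k!) = 83,160.
Final answer: 83,160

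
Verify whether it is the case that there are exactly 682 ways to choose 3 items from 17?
C(17,3) = 680 ≠ 682.
Final answer: False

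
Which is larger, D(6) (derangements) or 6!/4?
D(6)

Reasoning: D(6) = (6-1)·[D(5) + D(4)] = 5·[44 + 9] = 265; 6!/4 = 720/4 = 180.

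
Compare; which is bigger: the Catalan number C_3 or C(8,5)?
C_3 = C(6,3)/(3+1) = 20/4 = 5; C(8,5) = 56.

Answer: C(8,5)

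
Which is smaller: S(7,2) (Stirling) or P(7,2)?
P(7,2)

Reasoning: S(7,2) = 2·S(6,2) + S(6,1) = 2·31 + 1 = 63; P(7,2) = 42.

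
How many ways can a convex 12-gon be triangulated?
Using the Catalan number formula: C_n = C(2n, n) / (n+1)
C_10 = C(20, 10) / (10+1)
     = 184756 / 11
     = 16,796

Answer: 16,796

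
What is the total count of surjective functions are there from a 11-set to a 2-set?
2,046
Onto functions = 2! × S(11,2)
First compute S(11,2) via recurrence:
Using the Stirling recurrence: S(n,k) = k·S(n-1,k) + S(n-1,k-1)
S(11,2) = 2·S(10,2) + S(10,1)
         = 2·511 + 1
         = 1022 + 1
         = 1,023
Then: 2 × 1023 = 2,046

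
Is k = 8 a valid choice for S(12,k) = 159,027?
Yes

Explanation: S(12,8) = 8·S(11,8) + S(11,7) = 8·11,880 + 63,987 = 159,027, which equals 159,027.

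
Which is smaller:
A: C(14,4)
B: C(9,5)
B

Reasoning: A=C(14,4)=1,001, B=C(9,5)=126.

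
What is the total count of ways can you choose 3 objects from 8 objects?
C(8,3) = 8! / (3! × (8-3)!)
         = 8! / (3! × 5!)
         = 56

Answer: 56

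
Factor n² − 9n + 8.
(n − 1)(n − 8)

Solution: Seek roots whose sum is 9 and product is 8: (1, 8). So n² − 9n + 8 = (n − 1)(n − 8).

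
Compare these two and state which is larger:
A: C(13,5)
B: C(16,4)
B

A=C(13,5)=1,287, B=C(16,4)=1,820.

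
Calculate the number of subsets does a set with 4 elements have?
16

Each element can be included or excluded: 2^4 = 16.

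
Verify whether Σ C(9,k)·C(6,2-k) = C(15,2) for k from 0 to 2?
Vandermonde's identity gives C(15,2) = 105; RHS C(15,2) = 105.

Answer: True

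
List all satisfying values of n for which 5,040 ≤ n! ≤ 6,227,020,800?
7, 8, 9, 10, 11, 12, 13

n! is strictly increasing; 7! = 5,040 and 13! = 6,227,020,800, so valid n = 7, 8, 9, 10, 11, 12, 13.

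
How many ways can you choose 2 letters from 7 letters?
21

Reasoning: C(7,2) = 7! / (2! × (7-2)!)
         = 7! / (2! × 5!)
         = 21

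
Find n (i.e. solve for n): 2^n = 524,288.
524,288 = 1,024 × 512 = 2^10 × 2^9 = 2^19, so n = 19.

Answer: 19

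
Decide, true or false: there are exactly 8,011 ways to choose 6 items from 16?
False

Reasoning: C(16,6) = 8,008 ≠ 8011.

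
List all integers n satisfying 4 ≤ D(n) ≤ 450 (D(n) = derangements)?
4, 5, 6

Working:
Using D(n) = (n−1)[D(n−1) + D(n−2)] with D(1)=0, D(2)=1: D(3)=2; D(4)=9; D(5)=44; D(6)=265; D(7)=1,854. So valid n = 4, 5, 6.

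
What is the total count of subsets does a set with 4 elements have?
16
Each element can be included or excluded: 2^4 = 16.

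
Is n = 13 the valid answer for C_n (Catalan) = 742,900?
Yes

Reasoning: C_13 = C(26,13)/(13+1) = 10,400,600/14 = 742,900, which equals 742,900.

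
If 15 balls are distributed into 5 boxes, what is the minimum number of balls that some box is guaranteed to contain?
3

Pigeonhole: ⌈15/5⌉ = 3.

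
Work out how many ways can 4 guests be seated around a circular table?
Circular arrangements: (4-1)! = 6.
Final answer: 6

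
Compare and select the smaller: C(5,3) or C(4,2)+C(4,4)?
C(4,2)+C(4,4)

Working:
C(5,3)=10; C(4,2)+C(4,4)=6+1=7.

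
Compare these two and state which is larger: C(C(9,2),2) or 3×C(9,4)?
C(C(9,2),2)

Solution: C(C(9,2),2)=630, 3×C(9,4)=378.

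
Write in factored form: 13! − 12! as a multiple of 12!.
12 × 12! = 5,748,019,200
13! − 12! = 13·12! − 12! = (13 − 1)·12! = 12 × 12! = 5,748,019,200.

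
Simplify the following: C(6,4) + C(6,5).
21

By Pascal's identity: C(7,5) = 21.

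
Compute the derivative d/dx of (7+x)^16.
16(7+x)^15

Using the power rule: d/dx (7+x)^16 = 16(7+x)^{15}.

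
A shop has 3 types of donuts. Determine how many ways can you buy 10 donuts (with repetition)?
66

Solution: Stars and bars: C(10+3-1, 10) = C(12, 10) = 66.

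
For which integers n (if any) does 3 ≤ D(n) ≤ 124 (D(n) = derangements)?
Using D(n) = (n−1)[D(n−1) + D(n−2)] with D(1)=0, D(2)=1: D(3)=2; D(4)=9; D(5)=44; D(6)=265. So valid n = 4, 5.
Final answer: 4, 5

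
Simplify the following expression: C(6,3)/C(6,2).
C(n,k+1)/C(n,k) = (n−k)/(k+1). Here (6−2)/(2+1) = 4/3 = 4/3.

Answer: 4/3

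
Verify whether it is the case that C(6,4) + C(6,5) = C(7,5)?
True

Working:
Pascal's identity: LHS = 15 + 6 = 21; RHS = C(7,5) = 21. Both sides agree, so the statement holds.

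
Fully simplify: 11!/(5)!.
This equals 11×10×...×6 = 332,640.
Final answer: 332,640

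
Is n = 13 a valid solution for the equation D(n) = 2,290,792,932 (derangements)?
Yes

Explanation: D(13) = (13-1)·[D(12) + D(11)] = 12·[176,214,841 + 14,684,570] = 2,290,792,932, which equals 2,290,792,932.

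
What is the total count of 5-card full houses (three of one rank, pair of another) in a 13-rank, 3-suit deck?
Triple rank: 13. Triple suits: C(3,3)=1. Pair rank: 12. Pair suits: C(3,2)=3. Total: 468.
Final answer: 468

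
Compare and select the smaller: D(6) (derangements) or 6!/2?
D(6) = (6-1)·[D(5) + D(4)] = 5·[44 + 9] = 265; 6!/2 = 720/2 = 360.

Answer: D(6)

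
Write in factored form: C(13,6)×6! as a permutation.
P(13,6)

Reasoning: C(13,6)×6! = [13!/(6!(7)!)]×6! = 13!/(7)! = P(13,6) = 1,235,520.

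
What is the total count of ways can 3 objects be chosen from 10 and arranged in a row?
720

Explanation: P(10,3) = 10!/(10-3)! = 720.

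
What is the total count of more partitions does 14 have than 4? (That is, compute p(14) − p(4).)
Pentagonal recurrence p(n) = p(n−1) + p(n−2) − p(n−5) − p(n−7) + …: p(14) = p(13) + p(12) − p(9) − p(7) + p(2) = 101 + 77 − 30 − 15 + 2 = 135.
p(4) = p(3) + p(2) = 3 + 2 = 5.
Difference = 135 − 5 = 130.

Answer: 130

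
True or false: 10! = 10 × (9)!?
True
By definition n! = n × (n-1)!, so 10! = 10 × 9!.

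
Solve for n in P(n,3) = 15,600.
P(n,3) = n(n−1)(n−2) is increasing in n; n(n−1)(n−2) ≈ (n−1)^3 = 15,600 gives n ≈ 26.0. Check: P(24,3) = 12,144, P(25,3) = 13,800, P(26,3) = 15,600 ✓. So n = 26.
Final answer: 26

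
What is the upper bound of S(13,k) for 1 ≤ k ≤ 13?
9,321,312

Row S(13,k) for k = 1..13 (via S(n,k) = k·S(n−1,k) + S(n−1,k−1)): 1, 4,095, 261,625, 2,532,530, 7,508,501, 9,321,312, 5,715,424, 1,899,612, 359,502, 39,325, 2,431, 78, 1. The row is unimodal; maximum at k = 6: 9,321,312.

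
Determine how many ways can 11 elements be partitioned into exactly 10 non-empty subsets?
This equals S(11,10), the Stirling number of the 2nd kind.
Using the Stirling recurrence: S(n,k) = k·S(n-1,k) + S(n-1,k-1)
S(11,10) = 10·S(10,10) + S(10,9)
         = 10·1 + 45
         = 10 + 45
         = 55
Final answer: 55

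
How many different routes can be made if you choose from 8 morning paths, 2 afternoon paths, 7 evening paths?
112

Working:
By the multiplication principle: 8 × 2 × 7 = 112.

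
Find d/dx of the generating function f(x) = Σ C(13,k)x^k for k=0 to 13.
Σ k·C(13,k)x^(k-1) for k=1 to 13
Term-by-term differentiation gives Σ k·C(13,k)x^{k-1} for k=1 to 13.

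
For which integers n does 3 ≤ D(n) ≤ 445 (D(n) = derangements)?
Using D(n) = (n−1)[D(n−1) + D(n−2)] with D(1)=0, D(2)=1: D(3)=2; D(4)=9; D(5)=44; D(6)=265; D(7)=1,854. So valid n = 4, 5, 6.

Answer: 4, 5, 6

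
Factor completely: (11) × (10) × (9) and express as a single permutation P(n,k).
P(11,3) = 11!/(8)!

Explanation: Product of 3 consecutive descending integers starting at 11: P(11,3) = 11!/8! = 990.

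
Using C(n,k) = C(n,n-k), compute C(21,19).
210
C(21,19) = C(21,2) = 210.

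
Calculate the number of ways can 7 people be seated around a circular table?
720

Solution: Circular arrangements: (7-1)! = 720.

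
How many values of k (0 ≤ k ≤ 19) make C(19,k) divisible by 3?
14
Checking C(19,k) mod 3 for k = 0..19: divisible at k = 2, 3, 4, 5, 6, 7, 8, 11, 12, 13, 14, 15, 16, 17. That's 14 values.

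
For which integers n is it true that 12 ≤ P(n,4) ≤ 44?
4

Working:
P(3,4)=0; P(4,4)=24; P(5,4)=120. So valid n = 4.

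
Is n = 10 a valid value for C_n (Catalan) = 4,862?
C_10 = C(20,10)/(10+1) = 184,756/11 = 16,796, which does not equal 4,862.
Final answer: No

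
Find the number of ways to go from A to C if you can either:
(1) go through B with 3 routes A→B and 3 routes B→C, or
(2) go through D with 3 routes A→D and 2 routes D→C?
15

Explanation: Route via B: 3×3=9. Route via D: 3×2=6. Total: 15.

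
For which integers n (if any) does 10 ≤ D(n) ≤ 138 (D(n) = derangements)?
Using D(n) = (n−1)[D(n−1) + D(n−2)] with D(1)=0, D(2)=1: D(4)=9; D(5)=44; D(6)=265. So valid n = 5.

Answer: 5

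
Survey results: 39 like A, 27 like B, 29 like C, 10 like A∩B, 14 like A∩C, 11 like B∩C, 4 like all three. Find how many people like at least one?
64

Explanation: |A∪B∪C| = 39+27+29-10-14-11+4 = 64.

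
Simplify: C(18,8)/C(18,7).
11/8

Reasoning: C(n,k+1)/C(n,k) = (n−k)/(k+1). Here (18−7)/(7+1) = 11/8 = 11/8.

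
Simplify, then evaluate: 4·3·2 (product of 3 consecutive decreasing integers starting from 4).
24

Solution: This is P(4,3) = 4!/(1)! = 24.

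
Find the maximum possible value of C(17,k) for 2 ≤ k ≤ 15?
C(17,k) is maximised at the centre of the row: C(17,8) = 24,310.
Final answer: 24,310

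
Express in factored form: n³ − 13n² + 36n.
n(n − 4)(n − 9)

Reasoning: n³ − 13n² + 36n = n(n² − 13n + 36) = n(n − 4)(n − 9).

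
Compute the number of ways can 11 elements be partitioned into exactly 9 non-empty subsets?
This equals S(11,9), the Stirling number of the 2nd kind.
Using the Stirling recurrence: S(n,k) = k·S(n-1,k) + S(n-1,k-1)
S(11,9) = 9·S(10,9) + S(10,8)
         = 9·45 + 750
         = 405 + 750
         = 1,155
Final answer: 1,155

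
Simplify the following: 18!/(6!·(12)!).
18,564

Explanation: This is C(18,6) = 18,564.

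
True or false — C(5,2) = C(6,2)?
LHS = C(5,2) = 10; RHS = C(6,2) = 15. 10 ≠ 15, so the statement does not hold.
Final answer: False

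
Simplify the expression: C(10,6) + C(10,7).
330

Solution: By Pascal's identity: C(11,7) = 330.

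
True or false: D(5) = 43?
False

Explanation: Derangements of 5 elements: D(5) = (5-1)·[D(4) + D(3)] = 4·[9 + 2] = 44.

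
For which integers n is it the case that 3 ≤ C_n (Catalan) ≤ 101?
3, 4, 5

Working:
C_2=2; C_3=5; C_4=14; C_5=42; C_6=132. So valid n = 3, 4, 5.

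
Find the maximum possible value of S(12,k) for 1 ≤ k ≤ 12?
1,379,400

Explanation: Row S(12,k) for k = 1..12 (via S(n,k) = k·S(n−1,k) + S(n−1,k−1)): 1, 2,047, 86,526, 611,501, 1,379,400, 1,323,652, 627,396, 159,027, 22,275, 1,705, 66, 1. The row is unimodal; maximum at k = 5: 1,379,400.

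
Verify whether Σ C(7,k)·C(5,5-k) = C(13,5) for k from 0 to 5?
False

Working:
Vandermonde's identity gives C(12,5) = 792; RHS C(13,5) = 1,287.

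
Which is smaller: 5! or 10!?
5!

Reasoning: 5!=120, 10!=3,628,800. 10! > 5!.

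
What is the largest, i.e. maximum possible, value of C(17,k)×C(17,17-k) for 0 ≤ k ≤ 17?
590,976,100

C(17,k)·C(17,17-k) = C(17,k)², maximised at the centre k = 8: C(17,8)² = 590,976,100.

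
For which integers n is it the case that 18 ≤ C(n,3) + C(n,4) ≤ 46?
C(5,3)+C(5,4)=15; C(6,3)+C(6,4)=35; C(7,3)+C(7,4)=70. So valid n = 6.

Answer: 6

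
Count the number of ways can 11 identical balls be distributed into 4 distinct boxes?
364

Reasoning: C(11+4-1, 4-1) = C(14, 3) = 364.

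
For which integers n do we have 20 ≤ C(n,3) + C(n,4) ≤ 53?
6
C(5,3)+C(5,4)=15; C(6,3)+C(6,4)=35; C(7,3)+C(7,4)=70. So valid n = 6.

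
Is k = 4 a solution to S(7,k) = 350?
Yes
S(7,4) = 4·S(6,4) + S(6,3) = 4·65 + 90 = 350, which equals 350.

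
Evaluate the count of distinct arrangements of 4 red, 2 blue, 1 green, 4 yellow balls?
34,650

Solution: Multinomial: 11!/(4! × 2! × 1! × 4!) = 34,650.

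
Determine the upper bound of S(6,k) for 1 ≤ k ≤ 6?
90

Solution: Row S(6,k) for k = 1..6 (via S(n,k) = k·S(n−1,k) + S(n−1,k−1)): 1, 31, 90, 65, 15, 1. The row is unimodal; maximum at k = 3: 90.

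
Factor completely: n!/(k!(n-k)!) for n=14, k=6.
C(14,6) = 3,003

Solution: This is the binomial coefficient C(14,6) = 3,003.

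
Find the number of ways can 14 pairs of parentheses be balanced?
2,674,440

Solution: Using the Catalan number formula: C_n = C(2n, n) / (n+1)
C_14 = C(28, 14) / (14+1)
     = 40116600 / 15
     = 2,674,440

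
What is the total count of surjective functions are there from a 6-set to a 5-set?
1,800

Working:
Onto functions = 5! × S(6,5)
First compute S(6,5) via recurrence:
Using the Stirling recurrence: S(n,k) = k·S(n-1,k) + S(n-1,k-1)
S(6,5) = 5·S(5,5) + S(5,4)
         = 5·1 + 10
         = 5 + 10
         = 15
Then: 120 × 15 = 1,800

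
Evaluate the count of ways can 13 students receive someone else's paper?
2,290,792,932

Explanation: Using D(n) = (n-1)[D(n-1) + D(n-2)]:
D(13) = (13-1) × [D(12) + D(11)]
      = 12 × [176214841 + 14684570]
      = 12 × 190899411
      = 2,290,792,932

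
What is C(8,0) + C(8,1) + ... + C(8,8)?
256
Sum of binomial coefficients = 2^8 = 256.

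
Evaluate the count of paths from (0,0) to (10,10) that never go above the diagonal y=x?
Counted by the Catalan number C_10: C_10 = C(20,10)/(10+1) = 184,756/11 = 16,796.

Answer: 16,796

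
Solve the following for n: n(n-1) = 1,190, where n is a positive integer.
35

Working:
n² − n − 1,190 = 0, so n = (1 ± √(1 + 4·1,190))/2 = (1 ± √4,761)/2 = (1 ± 69)/2, i.e. n = 35 or n = -34. Taking the positive root, n = 35 (check: 35×34 = 1,190).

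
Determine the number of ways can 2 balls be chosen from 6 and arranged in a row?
30

Working:
P(6,2) = 6!/(6-2)! = 30.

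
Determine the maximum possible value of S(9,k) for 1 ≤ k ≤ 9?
7,770

Solution: Row S(9,k) for k = 1..9 (via S(n,k) = k·S(n−1,k) + S(n−1,k−1)): 1, 255, 3,025, 7,770, 6,951, 2,646, 462, 36, 1. The row is unimodal; maximum at k = 4: 7,770.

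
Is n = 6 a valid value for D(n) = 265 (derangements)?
Yes

Explanation: D(6) = (6-1)·[D(5) + D(4)] = 5·[44 + 9] = 265, which equals 265.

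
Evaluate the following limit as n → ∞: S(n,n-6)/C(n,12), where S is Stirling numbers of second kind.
10395

Working:
The leading term of S(n,n-6) as a polynomial in n is (11)!!·C(n,12), so the ratio → (11)!! = 10395.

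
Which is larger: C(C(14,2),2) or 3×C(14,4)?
C(C(14,2),2)

Solution: C(C(14,2),2)=4,095, 3×C(14,4)=3,003.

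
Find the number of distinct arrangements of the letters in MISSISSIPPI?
34,650

Reasoning: Word has 11 letters (M=1, I=4, S=4, P=2). Arrangements: 11!/Π(k!) = 34,650.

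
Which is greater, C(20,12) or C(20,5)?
C(20,12)=125,970, C(20,5)=15,504.

Answer: C(20,12)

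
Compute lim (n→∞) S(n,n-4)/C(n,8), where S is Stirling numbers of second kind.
105
The leading term of S(n,n-4) as a polynomial in n is (7)!!·C(n,8), so the ratio → (7)!! = 105.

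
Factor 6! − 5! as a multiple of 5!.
5 × 5! = 600

Working:
6! − 5! = 6·5! − 5! = (6 − 1)·5! = 5 × 5! = 600.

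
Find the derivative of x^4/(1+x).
(4x^3(1+x) - x^4)/(1+x)²

Working:
Quotient rule: [4x^{3}(1+x) - x^4]/(1+x)².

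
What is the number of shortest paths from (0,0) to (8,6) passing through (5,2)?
735

Reasoning: To (5,2): C(7,5)=21. From there: C(7,3)=35. Total: 735.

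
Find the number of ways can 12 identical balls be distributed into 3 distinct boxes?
C(12+3-1, 3-1) = C(14, 2) = 91.
Final answer: 91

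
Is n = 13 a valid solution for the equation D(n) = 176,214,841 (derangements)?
No

Reasoning: D(13) = (13-1)·[D(12) + D(11)] = 12·[176,214,841 + 14,684,570] = 2,290,792,932, which does not equal 176,214,841.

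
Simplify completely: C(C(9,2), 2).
630
C(9,2) = 36, then C(36, 2) = 630.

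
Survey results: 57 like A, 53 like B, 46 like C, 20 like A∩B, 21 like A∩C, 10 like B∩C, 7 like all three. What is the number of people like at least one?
112

Explanation: |A∪B∪C| = 57+53+46-20-21-10+7 = 112.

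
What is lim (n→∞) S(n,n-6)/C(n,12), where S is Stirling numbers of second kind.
10395

The leading term of S(n,n-6) as a polynomial in n is (11)!!·C(n,12), so the ratio → (11)!! = 10395.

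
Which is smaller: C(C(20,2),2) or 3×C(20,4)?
3×C(20,4)

Working:
C(C(20,2),2)=17,955, 3×C(20,4)=14,535.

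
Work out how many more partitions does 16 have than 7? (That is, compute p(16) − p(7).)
216

Pentagonal recurrence p(n) = p(n−1) + p(n−2) − p(n−5) − p(n−7) + …: p(16) = p(15) + p(14) − p(11) − p(9) + p(4) + p(1) = 176 + 135 − 56 − 30 + 5 + 1 = 231.
p(7) = p(6) + p(5) − p(2) − p(0) = 11 + 7 − 2 − 1 = 15.
Difference = 231 − 15 = 216.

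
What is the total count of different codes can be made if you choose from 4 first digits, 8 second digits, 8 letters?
256

Solution: By the multiplication principle: 4 × 8 × 8 = 256.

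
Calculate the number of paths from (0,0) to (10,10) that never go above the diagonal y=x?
Counted by the Catalan number C_10: C_10 = C(20,10)/(10+1) = 184,756/11 = 16,796.

Answer: 16,796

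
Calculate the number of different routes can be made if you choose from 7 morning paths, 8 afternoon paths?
56

Working:
By the multiplication principle: 7 × 8 = 56.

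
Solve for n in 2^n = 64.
6

Reasoning: 2^6 = 64, so n = 6.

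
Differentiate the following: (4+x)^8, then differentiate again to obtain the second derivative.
56(4+x)^6
First derivative: 8(4+x)^{7}. Second derivative: 8·7·(4+x)^{6} = 56(4+x)^{6}.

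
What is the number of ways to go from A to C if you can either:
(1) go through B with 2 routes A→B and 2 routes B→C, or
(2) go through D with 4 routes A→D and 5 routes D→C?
24

Working:
Route via B: 2×2=4. Route via D: 4×5=20. Total: 24.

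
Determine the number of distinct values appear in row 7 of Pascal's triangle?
Row 7 has entries C(7,0)..C(7,7); by symmetry C(7,k)=C(7,7-k), giving 4 distinct values.

Answer: 4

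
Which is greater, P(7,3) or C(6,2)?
P(7,3)
P(7,3)=210, C(6,2)=15.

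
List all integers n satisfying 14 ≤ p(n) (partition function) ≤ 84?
7, 8, 9, 10, 11, 12

Tabulating p(n) via p(n) = p(n−1) + p(n−2) − p(n−5) − p(n−7) + …: p(6)=11; p(7)=15; p(8)=22; p(9)=30; p(10)=42; p(11)=56; p(12)=77; p(13)=101. So valid n = 7, 8, 9, 10, 11, 12.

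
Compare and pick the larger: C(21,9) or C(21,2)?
C(21,9)

Reasoning: C(21,9)=293,930, C(21,2)=210.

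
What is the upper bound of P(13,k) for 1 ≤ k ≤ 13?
6,227,020,800

Solution: P(13,k) increases in k, so maximum at k = 13: 13! = 6,227,020,800.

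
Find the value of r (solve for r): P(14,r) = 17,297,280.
7

Reasoning: P(14,r) = 14·13·…·(14−r+1), a product of r factors. Multiplying down from 14: 14 = 14; 14·13 = 182; 14·13·12 = 2,184; 14·13·12·11 = 24,024; 14·13·12·11·10 = 240,240; 14·13·12·11·10·9 = 2,162,160; 14·13·12·11·10·9·8 = 17,297,280 ✓ (7 factors). So r = 7.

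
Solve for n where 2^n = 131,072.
17

Reasoning: 131,072 = 1,024 × 128 = 2^10 × 2^7 = 2^17, so n = 17.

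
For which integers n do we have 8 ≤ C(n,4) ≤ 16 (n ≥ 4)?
6

Working:
C(5,4)=5; C(6,4)=15; C(7,4)=35. So valid n = 6.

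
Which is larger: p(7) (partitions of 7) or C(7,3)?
Pentagonal recurrence p(n) = p(n−1) + p(n−2) − p(n−5) − p(n−7) + …: p(7) = p(6) + p(5) − p(2) − p(0) = 11 + 7 − 2 − 1 = 15; C(7,3) = 35.

Answer: C(7,3)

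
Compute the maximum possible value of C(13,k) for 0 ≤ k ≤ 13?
1,716

Maximum at k = 6 or k = 7: C(13,6) = 1,716.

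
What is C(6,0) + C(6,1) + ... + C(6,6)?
64

Reasoning: Sum of binomial coefficients = 2^6 = 64.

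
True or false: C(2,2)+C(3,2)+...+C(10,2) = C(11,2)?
False

Working:
Hockey stick identity gives Σ = C(11,3) = 165; RHS C(11,2) = 55.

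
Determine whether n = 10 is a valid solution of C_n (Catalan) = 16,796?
C_10 = C(20,10)/(10+1) = 184,756/11 = 16,796, which equals 16,796.
Final answer: Yes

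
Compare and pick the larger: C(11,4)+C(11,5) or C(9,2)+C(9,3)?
C(11,4)+C(11,5)

Solution: First=792, Second=120.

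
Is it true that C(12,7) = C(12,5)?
True

Reasoning: Symmetry C(n,k) = C(n,n-k): C(12,7) = 792 and C(12,5) = 792. Both sides agree, so the statement holds.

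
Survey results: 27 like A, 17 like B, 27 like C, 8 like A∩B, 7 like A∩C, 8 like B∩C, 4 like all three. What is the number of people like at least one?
52

Explanation: |A∪B∪C| = 27+17+27-8-7-8+4 = 52.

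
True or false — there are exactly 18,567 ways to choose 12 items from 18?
False

Reasoning: C(18,12) = 18,564 ≠ 18567.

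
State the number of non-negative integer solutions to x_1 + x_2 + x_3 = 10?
66

Explanation: C(10+3-1, 3-1) = 66.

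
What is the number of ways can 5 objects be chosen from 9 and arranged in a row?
15,120

Working:
P(9,5) = 9!/(9-5)! = 15,120.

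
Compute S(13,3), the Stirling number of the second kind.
261,625

Using the Stirling recurrence: S(n,k) = k·S(n-1,k) + S(n-1,k-1)
S(13,3) = 3·S(12,3) + S(12,2)
         = 3·86526 + 2047
         = 259578 + 2047
         = 261,625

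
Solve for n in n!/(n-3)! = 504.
n!/(n-3)! = n×(n-1)×(n-2), a product of 3 consecutive integers ≈ (n−1)^3. 504^(1/3) + 1 ≈ 9.0; check n = 9: 9×8×7 = 504 ✓. So n = 9.

Answer: 9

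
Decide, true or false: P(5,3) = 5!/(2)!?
True

Explanation: Permutation formula P(n,k) = n!/(n-k)!: 5!/2! = 120/2 = 60 = P(5,3). The statement holds.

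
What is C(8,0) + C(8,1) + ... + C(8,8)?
256

Working:
Sum of binomial coefficients = 2^8 = 256.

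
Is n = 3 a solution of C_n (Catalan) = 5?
Yes

Reasoning: C_3 = C(6,3)/(3+1) = 20/4 = 5, which equals 5.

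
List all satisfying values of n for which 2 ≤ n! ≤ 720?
n! is strictly increasing; 2! = 2 and 6! = 720, so valid n = 2, 3, 4, 5, 6.

Answer: 2, 3, 4, 5, 6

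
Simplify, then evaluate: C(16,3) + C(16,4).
2,380

Solution: By Pascal's identity: C(17,4) = 2,380.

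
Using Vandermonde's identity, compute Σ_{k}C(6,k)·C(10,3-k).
560

Reasoning: = C(6+10,3) = C(16,3) = 560.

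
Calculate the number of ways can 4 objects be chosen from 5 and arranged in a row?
120

Solution: P(5,4) = 5!/(5-4)! = 120.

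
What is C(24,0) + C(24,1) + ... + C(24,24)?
16,777,216

Sum of binomial coefficients = 2^24 = 16,777,216.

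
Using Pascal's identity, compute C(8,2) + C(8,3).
84

Reasoning: C(8,2) + C(8,3) = C(9,3) = 84.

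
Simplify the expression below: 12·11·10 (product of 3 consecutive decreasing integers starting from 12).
1,320

Explanation: This is P(12,3) = 12!/(9)! = 1,320.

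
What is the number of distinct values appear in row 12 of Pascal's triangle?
7

Explanation: Row 12 has entries C(12,0)..C(12,12); by symmetry C(12,k)=C(12,12-k), giving 7 distinct values.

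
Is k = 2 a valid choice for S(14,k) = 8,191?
Yes

Explanation: S(14,2) = 2·S(13,2) + S(13,1) = 2·4,095 + 1 = 8,191, which equals 8,191.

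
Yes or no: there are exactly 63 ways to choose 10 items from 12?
C(12,10) = 66 ≠ 63.

Answer: No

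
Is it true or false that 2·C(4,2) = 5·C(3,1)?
False

Explanation: Absorption identity k·C(n,k) = n·C(n-1,k-1). LHS = 2·6 = 12; RHS = 5·3 = 15.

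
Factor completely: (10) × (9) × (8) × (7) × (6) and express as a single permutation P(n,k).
P(10,5) = 10!/(5)!

Working:
Product of 5 consecutive descending integers starting at 10: P(10,5) = 10!/5! = 30,240.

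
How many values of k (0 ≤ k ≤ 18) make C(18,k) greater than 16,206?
7
Row 18 is unimodal and symmetric about k=18/2. C(18,5)=8,568 ≤ 16,206; C(18,6)=18,564 > 16,206; by symmetry C(18,k) > 16,206 for k = 6..12. That's 12 - 6 + 1 = 7 values.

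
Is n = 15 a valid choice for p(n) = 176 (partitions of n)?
Yes

Pentagonal recurrence p(n) = p(n−1) + p(n−2) − p(n−5) − p(n−7) + …: p(15) = p(14) + p(13) − p(10) − p(8) + p(3) + p(0) = 135 + 101 − 42 − 22 + 3 + 1 = 176, which equals 176.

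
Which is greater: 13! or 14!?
14!

Working:
13!=6,227,020,800, 14!=87,178,291,200. 14! > 13!.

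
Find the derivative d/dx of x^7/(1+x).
(7x^6(1+x) - x^7)/(1+x)²

Working:
Quotient rule: [7x^{6}(1+x) - x^7]/(1+x)².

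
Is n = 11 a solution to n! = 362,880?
No

Working:
11! = 11·10! = 11·3,628,800 = 39,916,800, which does not equal 362,880.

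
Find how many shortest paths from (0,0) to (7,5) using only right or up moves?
792

Working:
Choose 7 rights from 12 moves: C(12,7) = 792.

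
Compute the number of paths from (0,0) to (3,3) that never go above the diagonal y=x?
5

Reasoning: Counted by the Catalan number C_3: C_3 = C(6,3)/(3+1) = 20/4 = 5.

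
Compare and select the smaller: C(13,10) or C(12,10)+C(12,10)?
C(12,10)+C(12,10)

Explanation: C(13,10)=286; C(12,10)+C(12,10)=66+66=132.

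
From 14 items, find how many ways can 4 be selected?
C(14,4) = 14! / (4! × (14-4)!)
         = 14! / (4! × 10!)
         = 1,001

Answer: 1,001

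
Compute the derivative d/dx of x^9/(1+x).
(9x^8(1+x) - x^9)/(1+x)²

Working:
Quotient rule: [9x^{8}(1+x) - x^9]/(1+x)².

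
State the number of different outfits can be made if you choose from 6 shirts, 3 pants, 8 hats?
By the multiplication principle: 6 × 3 × 8 = 144.

Answer: 144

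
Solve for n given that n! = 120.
5

n! is strictly increasing. 3! = 6, 4! = 24, 5! = 120 ✓. So n = 5.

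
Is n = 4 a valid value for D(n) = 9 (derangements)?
Yes
D(4) = (4-1)·[D(3) + D(2)] = 3·[2 + 1] = 9, which equals 9.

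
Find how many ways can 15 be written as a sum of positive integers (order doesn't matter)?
176

Explanation: Pentagonal recurrence p(n) = p(n−1) + p(n−2) − p(n−5) − p(n−7) + …: p(15) = p(14) + p(13) − p(10) − p(8) + p(3) + p(0) = 135 + 101 − 42 − 22 + 3 + 1 = 176.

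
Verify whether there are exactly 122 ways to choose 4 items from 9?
C(9,4) = 126 ≠ 122.

Answer: False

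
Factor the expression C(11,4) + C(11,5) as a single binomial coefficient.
By Pascal's identity: C(11,4) + C(11,5) = C(12,5) = 792.

Answer: C(12,5)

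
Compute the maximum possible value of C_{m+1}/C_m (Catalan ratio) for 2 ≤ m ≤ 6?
13/4

Solution: C_{m+1}/C_m = 2(2m+1)/(m+2), which increases with m. Maximum at m = 6: 2·13/8 = 13/4.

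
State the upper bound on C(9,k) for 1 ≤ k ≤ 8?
126

Solution: C(9,k) is maximised at the centre of the row: C(9,4) = 126.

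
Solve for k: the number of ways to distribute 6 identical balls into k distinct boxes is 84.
4
Stars and bars: the count is C(6+k−1, k−1), increasing in k. k=2: C(7,1) = 7, k=3: C(8,2) = 28, k=4: C(9,3) = 84 ✓. So k = 4.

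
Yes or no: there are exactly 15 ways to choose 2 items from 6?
Yes

Working:
C(6,2) = 15.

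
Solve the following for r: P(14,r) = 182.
2

Reasoning: P(14,r) = 14·13·…·(14−r+1), a product of r factors. Multiplying down from 14: 14 = 14; 14·13 = 182 ✓ (2 factors). So r = 2.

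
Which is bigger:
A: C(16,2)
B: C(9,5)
B

A=C(16,2)=120, B=C(9,5)=126.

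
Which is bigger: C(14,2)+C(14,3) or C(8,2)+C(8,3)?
C(14,2)+C(14,3)

Solution: First=455, Second=84.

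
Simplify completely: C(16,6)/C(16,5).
C(n,k+1)/C(n,k) = (n−k)/(k+1). Here (16−5)/(5+1) = 11/6 = 11/6.

Answer: 11/6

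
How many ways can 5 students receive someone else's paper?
44

Using D(n) = (n-1)[D(n-1) + D(n-2)]:
D(5) = (5-1) × [D(4) + D(3)]
      = 4 × [9 + 2]
      = 4 × 11
      = 44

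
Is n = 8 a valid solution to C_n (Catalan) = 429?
No

Working:
C_8 = C(16,8)/(8+1) = 12,870/9 = 1,430, which does not equal 429.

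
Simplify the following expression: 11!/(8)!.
990

Explanation: This equals 11×10×9 = 990.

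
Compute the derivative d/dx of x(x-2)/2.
(2x - 2)/2
d/dx[(x-0)(x-2)] = (x-2) + (x-0) = 2x - 2. Dividing by 2 gives (2x - 2)/2.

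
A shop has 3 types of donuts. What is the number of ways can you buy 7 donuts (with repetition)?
36

Solution: Stars and bars: C(7+3-1, 7) = C(9, 7) = 36.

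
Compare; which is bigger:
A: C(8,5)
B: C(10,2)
A

Reasoning: A=C(8,5)=56, B=C(10,2)=45.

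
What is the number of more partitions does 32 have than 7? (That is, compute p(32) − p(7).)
Pentagonal recurrence p(n) = p(n−1) + p(n−2) − p(n−5) − p(n−7) + …: p(32) = p(31) + p(30) − p(27) − p(25) + p(20) + p(17) − p(10) − p(6) = 6,842 + 5,604 − 3,010 − 1,958 + 627 + 297 − 42 − 11 = 8,349.
p(7) = p(6) + p(5) − p(2) − p(0) = 11 + 7 − 2 − 1 = 15.
Difference = 8,349 − 15 = 8,334.
Final answer: 8,334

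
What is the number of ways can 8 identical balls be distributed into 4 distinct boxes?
165

C(8+4-1, 4-1) = C(11, 3) = 165.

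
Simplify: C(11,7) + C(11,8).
By Pascal's identity: C(12,8) = 495.

Answer: 495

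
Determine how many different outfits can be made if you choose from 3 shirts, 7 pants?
By the multiplication principle: 3 × 7 = 21.

Answer: 21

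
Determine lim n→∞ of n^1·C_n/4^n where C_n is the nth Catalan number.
0

Reasoning: C_n ~ 4^n/(n^(3/2)√π), so n^1·C_n/4^n ~ n^(1 − 3/2)/√π → 0.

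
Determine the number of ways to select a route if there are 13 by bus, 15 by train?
28

Solution: By the addition principle: 13 + 15 = 28.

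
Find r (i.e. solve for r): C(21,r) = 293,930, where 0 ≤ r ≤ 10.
C(21,r) is increasing for 0 ≤ r ≤ 10. Stepping up (C(21,r+1) = C(21,r)·(21−r)/(r+1)): C(21,1) = 21, C(21,2) = 210, C(21,3) = 1,330, C(21,4) = 5,985, C(21,5) = 20,349, C(21,6) = 54,264, C(21,7) = 116,280, C(21,8) = 203,490, C(21,9) = 293,930 ✓. So r = 9.
Final answer: 9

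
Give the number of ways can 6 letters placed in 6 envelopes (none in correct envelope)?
265

Working:
Using D(n) = (n-1)[D(n-1) + D(n-2)]:
D(6) = (6-1) × [D(5) + D(4)]
      = 5 × [44 + 9]
      = 5 × 53
      = 265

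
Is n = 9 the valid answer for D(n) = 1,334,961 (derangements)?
No

Working:
D(9) = (9-1)·[D(8) + D(7)] = 8·[14,833 + 1,854] = 133,496, which does not equal 1,334,961.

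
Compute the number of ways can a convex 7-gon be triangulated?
42

Reasoning: Using the Catalan number formula: C_n = C(2n, n) / (n+1)
C_5 = C(10, 5) / (5+1)
     = 252 / 6
     = 42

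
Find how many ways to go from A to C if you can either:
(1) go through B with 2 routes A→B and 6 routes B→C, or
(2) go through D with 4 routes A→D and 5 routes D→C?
32

Working:
Route via B: 2×6=12. Route via D: 4×5=20. Total: 32.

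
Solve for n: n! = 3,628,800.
10

Explanation: n! is strictly increasing. 8! = 40,320, 9! = 362,880, 10! = 3,628,800 ✓. So n = 10.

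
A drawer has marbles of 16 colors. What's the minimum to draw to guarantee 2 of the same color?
17

Reasoning: Worst case: 1 of each = 16. One more: 17.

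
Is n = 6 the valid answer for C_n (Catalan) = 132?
Yes

C_6 = C(12,6)/(6+1) = 924/7 = 132, which equals 132.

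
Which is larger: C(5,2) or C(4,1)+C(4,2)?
Equal

Working:
By Pascal's identity: C(5,2) = C(4,1)+C(4,2) = 10. Equal.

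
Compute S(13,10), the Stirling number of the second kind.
39,325

Using the Stirling recurrence: S(n,k) = k·S(n-1,k) + S(n-1,k-1)
S(13,10) = 10·S(12,10) + S(12,9)
         = 10·1705 + 22275
         = 17050 + 22275
         = 39,325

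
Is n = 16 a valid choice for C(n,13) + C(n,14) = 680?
C(16,13) + C(16,14) = 560 + 120 = 680, which equals 680.
Final answer: Yes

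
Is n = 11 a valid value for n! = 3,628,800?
No

Explanation: 11! = 11·10! = 11·3,628,800 = 39,916,800, which does not equal 3,628,800.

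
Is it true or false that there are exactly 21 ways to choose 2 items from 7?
True

Explanation: C(7,2) = 21.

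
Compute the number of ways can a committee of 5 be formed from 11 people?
462
C(11,5) = 11! / (5! × (11-5)!)
         = 11! / (5! × 6!)
         = 462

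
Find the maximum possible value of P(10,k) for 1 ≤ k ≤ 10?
3,628,800
P(10,k) increases in k, so maximum at k = 10: 10! = 3,628,800.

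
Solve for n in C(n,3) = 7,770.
37

Reasoning: C(n,3) = n(n−1)(n−2)/3! is increasing in n, and n(n−1)(n−2) = 3!·7,770 = 46,620 ≈ (n−1)^3 gives n ≈ 37.0. Check: C(35,3) = 6,545, C(36,3) = 7,140, C(37,3) = 7,770 ✓. So n = 37.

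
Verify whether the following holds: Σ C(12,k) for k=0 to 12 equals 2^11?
False
Binomial theorem: Σ C(12,k) = (1+1)^12 = 2^12 = 4,096; RHS 2^11 = 2,048.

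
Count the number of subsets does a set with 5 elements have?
32
Each element can be included or excluded: 2^5 = 32.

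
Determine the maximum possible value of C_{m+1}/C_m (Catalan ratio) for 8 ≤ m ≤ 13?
18/5
C_{m+1}/C_m = 2(2m+1)/(m+2), which increases with m. Maximum at m = 13: 2·27/15 = 18/5.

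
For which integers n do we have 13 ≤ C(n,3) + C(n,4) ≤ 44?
C(4,3)+C(4,4)=5; C(5,3)+C(5,4)=15; C(6,3)+C(6,4)=35; C(7,3)+C(7,4)=70. So valid n = 5, 6.

Answer: 5, 6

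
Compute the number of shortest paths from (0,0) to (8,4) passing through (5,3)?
To (5,3): C(8,5)=56. From there: C(4,3)=4. Total: 224.

Answer: 224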